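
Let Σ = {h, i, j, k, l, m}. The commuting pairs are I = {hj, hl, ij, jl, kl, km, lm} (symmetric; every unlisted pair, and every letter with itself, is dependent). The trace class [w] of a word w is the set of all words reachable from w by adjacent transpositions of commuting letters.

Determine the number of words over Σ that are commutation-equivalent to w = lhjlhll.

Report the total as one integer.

105

piece 0:l — minimal
piece 1:h — minimal
piece 2:j — minimal
piece 3:l rests on {0:l}
piece 4:h rests on {1:h}
piece 5:l rests on {3:l}
piece 6:l rests on {5:l}
minimal pieces: {0:l, 1:h, 2:j}
ways to finish when only these pieces remain (= sum over removing one remaining piece with nothing left below it):
  1 left: {2}→1  {4}→1  {6}→1
  2 left: {1,4}→1  {2,4}→2  {2,6}→2  {4,6}→2  {5,6}→1
  3 left: {1,2,4}→3  {1,4,6}→3  {2,4,6}→6  {2,5,6}→3  {3,5,6}→1  {4,5,6}→3
  4 left: {0,3,5,6}→1  {1,2,4,6}→12  {1,4,5,6}→6  {2,3,5,6}→4  {2,4,5,6}→12  {3,4,5,6}→4
  5 left: {0,2,3,5,6}→5  {0,3,4,5,6}→5  {1,2,4,5,6}→30  {1,3,4,5,6}→10  {2,3,4,5,6}→20
  placing 0:l first → 60 extensions
  placing 1:h first → 30 extensions
  placing 2:j first → 15 extensions
total linear extensions = 105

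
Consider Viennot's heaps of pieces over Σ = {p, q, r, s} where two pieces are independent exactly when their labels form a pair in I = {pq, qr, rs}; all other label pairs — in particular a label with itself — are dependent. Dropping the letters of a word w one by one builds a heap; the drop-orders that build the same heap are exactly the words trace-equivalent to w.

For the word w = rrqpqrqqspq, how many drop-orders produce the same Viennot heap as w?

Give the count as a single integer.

245

piece 0:r — minimal
piece 1:r rests on {0:r}
piece 2:q — minimal
piece 3:p rests on {1:r}
piece 4:q rests on {2:q}
piece 5:r rests on {3:p}
piece 6:q rests on {4:q}
piece 7:q rests on {6:q}
piece 8:s rests on {3:p, 7:q}
piece 9:p rests on {5:r, 8:s}
piece 10:q rests on {8:s}
minimal pieces: {0:r, 2:q}
ways to finish when only these pieces remain (= sum over removing one remaining piece with nothing left below it):
  1 left: {9}→1  {10}→1
  2 left: {5,9}→1  {9,10}→2
  3 left: {5,9,10}→3  {8,9,10}→2
  4 left: {5,8,9,10}→5  {7,8,9,10}→2
  5 left: {3,5,8,9,10}→5  {5,7,8,9,10}→7  {6,7,8,9,10}→2
  6 left: {1,3,5,8,9,10}→5  {3,5,7,8,9,10}→12  {4,6,7,8,9,10}→2  {5,6,7,8,9,10}→9
  7 left: {0,1,3,5,8,9,10}→5  {1,3,5,7,8,9,10}→17  {2,4,6,7,8,9,10}→2  {3,5,6,7,8,9,10}→21  {4,5,6,7,8,9,10}→11
  8 left: {0,1,3,5,7,8,9,10}→22  {1,3,5,6,7,8,9,10}→38  {2,4,5,6,7,8,9,10}→13  {3,4,5,6,7,8,9,10}→32
  9 left: {0,1,3,5,6,7,8,9,10}→60  {1,3,4,5,6,7,8,9,10}→70  {2,3,4,5,6,7,8,9,10}→45
  placing 0:r first → 115 extensions
  placing 2:q first → 130 extensions
total linear extensions = 245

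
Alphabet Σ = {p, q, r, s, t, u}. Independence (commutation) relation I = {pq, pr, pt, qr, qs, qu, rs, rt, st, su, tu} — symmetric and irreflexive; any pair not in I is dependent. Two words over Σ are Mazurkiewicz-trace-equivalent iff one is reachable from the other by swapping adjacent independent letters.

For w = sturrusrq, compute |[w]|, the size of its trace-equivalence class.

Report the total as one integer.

piece 0:s — minimal
piece 1:t — minimal
piece 2:u — minimal
piece 3:r rests on {2:u}
piece 4:r rests on {3:r}
piece 5:u rests on {4:r}
piece 6:s rests on {0:s}
piece 7:r rests on {5:u}
piece 8:q rests on {1:t}
minimal pieces: {0:s, 1:t, 2:u}
ways to finish when only these pieces remain (= sum over removing one remaining piece with nothing left below it):
  1 left: {6}→1  {7}→1  {8}→1
  2 left: {0,6}→1  {1,8}→1  {5,7}→1  {6,7}→2  {6,8}→2  {7,8}→2
  3 left: {0,6,7}→3  {0,6,8}→3  {1,6,8}→3  {1,7,8}→3  {4,5,7}→1  {5,6,7}→3  {5,7,8}→3  {6,7,8}→6
  4 left: {0,1,6,8}→6  {0,5,6,7}→6  {0,6,7,8}→12  {1,5,7,8}→6  {1,6,7,8}→12  {3,4,5,7}→1  {4,5,6,7}→4  {4,5,7,8}→4  {5,6,7,8}→12
  5 left: {0,1,6,7,8}→30  {0,4,5,6,7}→10  {0,5,6,7,8}→30  {1,4,5,7,8}→10  {1,5,6,7,8}→30  {2,3,4,5,7}→1  {3,4,5,6,7}→5  {3,4,5,7,8}→5  {4,5,6,7,8}→20
  6 left: {0,1,5,6,7,8}→90  {0,3,4,5,6,7}→15  {0,4,5,6,7,8}→60  {1,3,4,5,7,8}→15  {1,4,5,6,7,8}→60  {2,3,4,5,6,7}→6  {2,3,4,5,7,8}→6  {3,4,5,6,7,8}→30
  7 left: {0,1,4,5,6,7,8}→210  {0,2,3,4,5,6,7}→21  {0,3,4,5,6,7,8}→105  {1,2,3,4,5,7,8}→21  {1,3,4,5,6,7,8}→105  {2,3,4,5,6,7,8}→42
  placing 0:s first → 168 extensions
  placing 1:t first → 168 extensions
  placing 2:u first → 420 extensions
total linear extensions = 756

756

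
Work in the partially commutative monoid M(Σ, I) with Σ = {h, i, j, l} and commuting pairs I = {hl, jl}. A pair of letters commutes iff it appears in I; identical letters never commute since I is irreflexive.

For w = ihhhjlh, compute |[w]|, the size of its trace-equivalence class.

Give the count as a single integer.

6

#0=i has no predecessor
#1=h depends on [0:i]
#2=h depends on [1:h]
#3=h depends on [2:h]
#4=j depends on [3:h]
#5=l depends on [0:i]
#6=h depends on [4:j]
sources: [0:i]
N(rest) = Σ N(rest − s) over sources s of rest; N(one piece) = 1:
  size 1 → [5]=1  [6]=1
  size 2 → [4,6]=1  [5,6]=2
  size 3 → [3,4,6]=1  [4,5,6]=3
  size 4 → [2,3,4,6]=1  [3,4,5,6]=4
  size 5 → [1,2,3,4,6]=1  [2,3,4,5,6]=5
  first=0(i) contributes 6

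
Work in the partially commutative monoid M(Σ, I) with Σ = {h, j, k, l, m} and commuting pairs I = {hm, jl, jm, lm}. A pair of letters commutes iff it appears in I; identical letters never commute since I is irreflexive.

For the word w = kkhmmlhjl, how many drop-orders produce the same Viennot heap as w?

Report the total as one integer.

42

#0=k has no predecessor
#1=k depends on [0:k]
#2=h depends on [1:k]
#3=m depends on [1:k]
#4=m depends on [3:m]
#5=l depends on [2:h]
#6=h depends on [5:l]
#7=j depends on [6:h]
#8=l depends on [6:h]
sources: [0:k]
N(rest) = Σ N(rest − s) over sources s of rest; N(one piece) = 1:
  size 1 → [4]=1  [7]=1  [8]=1
  size 2 → [3,4]=1  [4,7]=2  [4,8]=2  [7,8]=2
  size 3 → [3,4,7]=3  [3,4,8]=3  [4,7,8]=6  [6,7,8]=2
  size 4 → [3,4,7,8]=12  [4,6,7,8]=8  [5,6,7,8]=2
  size 5 → [2,5,6,7,8]=2  [3,4,6,7,8]=20  [4,5,6,7,8]=10
  size 6 → [2,4,5,6,7,8]=12  [3,4,5,6,7,8]=30
  size 7 → [2,3,4,5,6,7,8]=42
  first=0(k) contributes 42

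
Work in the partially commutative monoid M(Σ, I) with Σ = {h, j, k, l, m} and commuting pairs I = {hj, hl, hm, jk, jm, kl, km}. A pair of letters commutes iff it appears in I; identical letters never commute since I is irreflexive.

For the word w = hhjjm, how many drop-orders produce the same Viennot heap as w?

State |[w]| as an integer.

drop 0:h onto floor
drop 1:h onto {0:h}
drop 2:j onto floor
drop 3:j onto {2:j}
drop 4:m onto floor
ground layer = {0:h, 2:j, 4:m}
drop-orders for the pieces not yet dropped (sum over which currently-grounded one goes next):
  1 to go: {1} 1  {3} 1  {4} 1
  2 to go: {0,1} 1  {1,3} 2  {1,4} 2  {2,3} 1  {3,4} 2
  3 to go: {0,1,3} 3  {0,1,4} 3  {1,2,3} 3  {1,3,4} 6  {2,3,4} 3
  if 0:h drops first: 12 orders
  if 2:j drops first: 12 orders
  if 4:m drops first: 6 orders
heap linearizations: 30

30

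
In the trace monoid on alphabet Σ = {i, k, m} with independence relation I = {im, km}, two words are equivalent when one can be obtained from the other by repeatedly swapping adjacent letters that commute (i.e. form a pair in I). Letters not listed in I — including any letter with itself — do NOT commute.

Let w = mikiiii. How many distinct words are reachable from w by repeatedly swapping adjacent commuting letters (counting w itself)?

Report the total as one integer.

drop 0:m onto floor
drop 1:i onto floor
drop 2:k onto {1:i}
drop 3:i onto {2:k}
drop 4:i onto {3:i}
drop 5:i onto {4:i}
drop 6:i onto {5:i}
ground layer = {0:m, 1:i}
drop-orders for the pieces not yet dropped (sum over which currently-grounded one goes next):
  1 to go: {0} 1  {6} 1
  2 to go: {0,6} 2  {5,6} 1
  3 to go: {0,5,6} 3  {4,5,6} 1
  4 to go: {0,4,5,6} 4  {3,4,5,6} 1
  5 to go: {0,3,4,5,6} 5  {2,3,4,5,6} 1
  if 0:m drops first: 1 orders
  if 1:i drops first: 6 orders
heap linearizations: 7

7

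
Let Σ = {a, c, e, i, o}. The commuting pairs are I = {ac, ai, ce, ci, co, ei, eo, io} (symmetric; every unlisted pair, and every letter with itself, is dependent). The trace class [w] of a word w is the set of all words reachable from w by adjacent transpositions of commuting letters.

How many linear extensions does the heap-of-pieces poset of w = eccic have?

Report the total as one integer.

20

#0=e has no predecessor
#1=c has no predecessor
#2=c depends on [1:c]
#3=i has no predecessor
#4=c depends on [2:c]
sources: [0:e, 1:c, 3:i]
N(rest) = Σ N(rest − s) over sources s of rest; N(one piece) = 1:
  size 1 → [0]=1  [3]=1  [4]=1
  size 2 → [0,3]=2  [0,4]=2  [2,4]=1  [3,4]=2
  size 3 → [0,2,4]=3  [0,3,4]=6  [1,2,4]=1  [2,3,4]=3
  first=0(e) contributes 4
  first=1(c) contributes 12
  first=3(i) contributes 4
|[w]| = 20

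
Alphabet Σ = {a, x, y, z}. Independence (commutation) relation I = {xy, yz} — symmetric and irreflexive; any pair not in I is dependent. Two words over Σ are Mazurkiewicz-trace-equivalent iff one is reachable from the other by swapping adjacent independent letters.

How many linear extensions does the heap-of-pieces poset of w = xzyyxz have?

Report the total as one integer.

piece 0:x — minimal
piece 1:z rests on {0:x}
piece 2:y — minimal
piece 3:y rests on {2:y}
piece 4:x rests on {1:z}
piece 5:z rests on {4:x}
minimal pieces: {0:x, 2:y}
ways to finish when only these pieces remain (= sum over removing one remaining piece with nothing left below it):
  1 left: {3}→1  {5}→1
  2 left: {2,3}→1  {3,5}→2  {4,5}→1
  3 left: {1,4,5}→1  {2,3,5}→3  {3,4,5}→3
  4 left: {0,1,4,5}→1  {1,3,4,5}→4  {2,3,4,5}→6
  placing 0:x first → 10 extensions
  placing 2:y first → 5 extensions
total linear extensions = 15

15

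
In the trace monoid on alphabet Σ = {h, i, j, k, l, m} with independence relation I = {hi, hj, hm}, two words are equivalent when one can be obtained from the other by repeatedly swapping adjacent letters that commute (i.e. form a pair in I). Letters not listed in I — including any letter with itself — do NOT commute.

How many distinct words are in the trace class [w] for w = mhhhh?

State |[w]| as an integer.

#0=m has no predecessor
#1=h has no predecessor
#2=h depends on [1:h]
#3=h depends on [2:h]
#4=h depends on [3:h]
sources: [0:m, 1:h]
N(rest) = Σ N(rest − s) over sources s of rest; N(one piece) = 1:
  size 1 → [0]=1  [4]=1
  size 2 → [0,4]=2  [3,4]=1
  size 3 → [0,3,4]=3  [2,3,4]=1
  first=0(m) contributes 1
  first=1(h) contributes 4
|[w]| = 5

5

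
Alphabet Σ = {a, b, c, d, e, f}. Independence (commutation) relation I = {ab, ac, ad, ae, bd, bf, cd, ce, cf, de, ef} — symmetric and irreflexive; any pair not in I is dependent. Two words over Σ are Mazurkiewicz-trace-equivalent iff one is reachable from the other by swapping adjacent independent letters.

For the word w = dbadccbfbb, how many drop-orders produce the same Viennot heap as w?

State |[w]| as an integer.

630

piece 0:d — minimal
piece 1:b — minimal
piece 2:a — minimal
piece 3:d rests on {0:d}
piece 4:c rests on {1:b}
piece 5:c rests on {4:c}
piece 6:b rests on {5:c}
piece 7:f rests on {2:a, 3:d}
piece 8:b rests on {6:b}
piece 9:b rests on {8:b}
minimal pieces: {0:d, 1:b, 2:a}
ways to finish when only these pieces remain (= sum over removing one remaining piece with nothing left below it):
  1 left: {7}→1  {9}→1
  2 left: {2,7}→1  {3,7}→1  {7,9}→2  {8,9}→1
  3 left: {0,3,7}→1  {2,3,7}→2  {2,7,9}→3  {3,7,9}→3  {6,8,9}→1  {7,8,9}→3
  4 left: {0,2,3,7}→3  {0,3,7,9}→4  {2,3,7,9}→8  {2,7,8,9}→6  {3,7,8,9}→6  {5,6,8,9}→1  {6,7,8,9}→4
  5 left: {0,2,3,7,9}→15  {0,3,7,8,9}→10  {2,3,7,8,9}→20  {2,6,7,8,9}→10  {3,6,7,8,9}→10  {4,5,6,8,9}→1  {5,6,7,8,9}→5
  6 left: {0,2,3,7,8,9}→45  {0,3,6,7,8,9}→20  {1,4,5,6,8,9}→1  {2,3,6,7,8,9}→40  {2,5,6,7,8,9}→15  {3,5,6,7,8,9}→15  {4,5,6,7,8,9}→6
  7 left: {0,2,3,6,7,8,9}→105  {0,3,5,6,7,8,9}→35  {1,4,5,6,7,8,9}→7  {2,3,5,6,7,8,9}→70  {2,4,5,6,7,8,9}→21  {3,4,5,6,7,8,9}→21
  8 left: {0,2,3,5,6,7,8,9}→210  {0,3,4,5,6,7,8,9}→56  {1,2,4,5,6,7,8,9}→28  {1,3,4,5,6,7,8,9}→28  {2,3,4,5,6,7,8,9}→112
  placing 0:d first → 168 extensions
  placing 1:b first → 378 extensions
  placing 2:a first → 84 extensions
total linear extensions = 630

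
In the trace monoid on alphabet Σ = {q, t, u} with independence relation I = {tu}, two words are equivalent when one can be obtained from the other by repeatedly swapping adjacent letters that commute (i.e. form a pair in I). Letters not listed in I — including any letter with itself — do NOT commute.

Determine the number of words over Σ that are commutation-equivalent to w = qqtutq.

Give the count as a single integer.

3

#0=q has no predecessor
#1=q depends on [0:q]
#2=t depends on [1:q]
#3=u depends on [1:q]
#4=t depends on [2:t]
#5=q depends on [3:u, 4:t]
sources: [0:q]
N(rest) = Σ N(rest − s) over sources s of rest; N(one piece) = 1:
  size 1 → [5]=1
  size 2 → [3,5]=1  [4,5]=1
  size 3 → [2,4,5]=1  [3,4,5]=2
  size 4 → [2,3,4,5]=3
  first=0(q) contributes 3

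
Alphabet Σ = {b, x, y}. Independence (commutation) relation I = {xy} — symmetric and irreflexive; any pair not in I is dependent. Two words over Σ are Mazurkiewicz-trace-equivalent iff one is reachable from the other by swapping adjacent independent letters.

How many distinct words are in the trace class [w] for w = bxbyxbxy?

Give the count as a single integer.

piece 0:b — minimal
piece 1:x rests on {0:b}
piece 2:b rests on {1:x}
piece 3:y rests on {2:b}
piece 4:x rests on {2:b}
piece 5:b rests on {3:y, 4:x}
piece 6:x rests on {5:b}
piece 7:y rests on {5:b}
minimal pieces: {0:b}
ways to finish when only these pieces remain (= sum over removing one remaining piece with nothing left below it):
  1 left: {6}→1  {7}→1
  2 left: {6,7}→2
  3 left: {5,6,7}→2
  4 left: {3,5,6,7}→2  {4,5,6,7}→2
  5 left: {3,4,5,6,7}→4
  6 left: {2,3,4,5,6,7}→4
  placing 0:b first → 4 extensions

4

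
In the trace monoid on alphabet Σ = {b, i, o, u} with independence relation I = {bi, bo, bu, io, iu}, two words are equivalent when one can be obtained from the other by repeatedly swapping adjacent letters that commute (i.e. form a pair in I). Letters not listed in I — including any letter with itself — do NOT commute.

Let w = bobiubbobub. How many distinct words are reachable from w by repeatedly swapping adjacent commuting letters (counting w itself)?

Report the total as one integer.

0(b) covers ∅
1(o) covers ∅
2(b) covers 0:b
3(i) covers ∅
4(u) covers 1:o
5(b) covers 2:b
6(b) covers 5:b
7(o) covers 4:u
8(b) covers 6:b
9(u) covers 7:o
10(b) covers 8:b
floor of heap: 0:b, 1:o, 3:i
completions by unplaced set U, small U first (add the entries for U minus each lowest piece of U):
  |U|=1: {3}:1  {9}:1  {10}:1
  |U|=2: {3,9}:2  {3,10}:2  {7,9}:1  {8,10}:1  {9,10}:2
  |U|=3: {3,7,9}:3  {3,8,10}:3  {3,9,10}:6  {4,7,9}:1  {6,8,10}:1  {7,9,10}:3  {8,9,10}:3
  |U|=4: {1,4,7,9}:1  {3,4,7,9}:4  {3,6,8,10}:4  {3,7,9,10}:12  {3,8,9,10}:12  {4,7,9,10}:4  {5,6,8,10}:1  {6,8,9,10}:4  {7,8,9,10}:6
  |U|=5: {1,3,4,7,9}:5  {1,4,7,9,10}:5  {2,5,6,8,10}:1  {3,4,7,9,10}:20  {3,5,6,8,10}:5  {3,6,8,9,10}:20  {3,7,8,9,10}:30  {4,7,8,9,10}:10  {5,6,8,9,10}:5  {6,7,8,9,10}:10
  |U|=6: {0,2,5,6,8,10}:1  {1,3,4,7,9,10}:30  {1,4,7,8,9,10}:15  {2,3,5,6,8,10}:6  {2,5,6,8,9,10}:6  {3,4,7,8,9,10}:60  {3,5,6,8,9,10}:30  {3,6,7,8,9,10}:60  {4,6,7,8,9,10}:20  {5,6,7,8,9,10}:15
  |U|=7: {0,2,3,5,6,8,10}:7  {0,2,5,6,8,9,10}:7  {1,3,4,7,8,9,10}:105  {1,4,6,7,8,9,10}:35  {2,3,5,6,8,9,10}:42  {2,5,6,7,8,9,10}:21  {3,4,6,7,8,9,10}:140  {3,5,6,7,8,9,10}:105  {4,5,6,7,8,9,10}:35
  |U|=8: {0,2,3,5,6,8,9,10}:56  {0,2,5,6,7,8,9,10}:28  {1,3,4,6,7,8,9,10}:280  {1,4,5,6,7,8,9,10}:70  {2,3,5,6,7,8,9,10}:168  {2,4,5,6,7,8,9,10}:56  {3,4,5,6,7,8,9,10}:280
  |U|=9: {0,2,3,5,6,7,8,9,10}:252  {0,2,4,5,6,7,8,9,10}:84  {1,2,4,5,6,7,8,9,10}:126  {1,3,4,5,6,7,8,9,10}:630  {2,3,4,5,6,7,8,9,10}:504
  start at 0(b): 1260
  start at 1(o): 840
  start at 3(i): 210
sum over floor = 2310

2310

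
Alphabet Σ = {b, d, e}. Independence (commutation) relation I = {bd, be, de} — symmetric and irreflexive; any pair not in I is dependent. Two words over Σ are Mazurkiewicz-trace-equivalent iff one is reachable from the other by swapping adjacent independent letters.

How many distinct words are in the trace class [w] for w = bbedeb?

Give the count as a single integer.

60

0(b) covers ∅
1(b) covers 0:b
2(e) covers ∅
3(d) covers ∅
4(e) covers 2:e
5(b) covers 1:b
floor of heap: 0:b, 2:e, 3:d
completions by unplaced set U, small U first (add the entries for U minus each lowest piece of U):
  |U|=1: {3}:1  {4}:1  {5}:1
  |U|=2: {1,5}:1  {2,4}:1  {3,4}:2  {3,5}:2  {4,5}:2
  |U|=3: {0,1,5}:1  {1,3,5}:3  {1,4,5}:3  {2,3,4}:3  {2,4,5}:3  {3,4,5}:6
  |U|=4: {0,1,3,5}:4  {0,1,4,5}:4  {1,2,4,5}:6  {1,3,4,5}:12  {2,3,4,5}:12
  start at 0(b): 30
  start at 2(e): 20
  start at 3(d): 10
sum over floor = 60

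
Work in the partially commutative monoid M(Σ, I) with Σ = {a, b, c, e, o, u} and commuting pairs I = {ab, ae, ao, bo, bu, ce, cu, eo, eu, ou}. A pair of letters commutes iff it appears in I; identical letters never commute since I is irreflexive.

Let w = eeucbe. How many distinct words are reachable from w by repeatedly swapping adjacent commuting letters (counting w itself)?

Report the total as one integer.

18

0(e) covers ∅
1(e) covers 0:e
2(u) covers ∅
3(c) covers ∅
4(b) covers 1:e, 3:c
5(e) covers 4:b
floor of heap: 0:e, 2:u, 3:c
completions by unplaced set U, small U first (add the entries for U minus each lowest piece of U):
  |U|=1: {2}:1  {5}:1
  |U|=2: {2,5}:2  {4,5}:1
  |U|=3: {1,4,5}:1  {2,4,5}:3  {3,4,5}:1
  |U|=4: {0,1,4,5}:1  {1,2,4,5}:4  {1,3,4,5}:2  {2,3,4,5}:4
  start at 0(e): 10
  start at 2(u): 3
  start at 3(c): 5
sum over floor = 18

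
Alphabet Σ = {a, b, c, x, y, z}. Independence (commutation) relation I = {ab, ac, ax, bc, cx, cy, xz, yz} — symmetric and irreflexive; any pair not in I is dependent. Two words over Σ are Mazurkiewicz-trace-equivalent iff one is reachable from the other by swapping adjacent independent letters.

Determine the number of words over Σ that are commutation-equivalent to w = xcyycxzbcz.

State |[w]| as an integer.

105

#0=x has no predecessor
#1=c has no predecessor
#2=y depends on [0:x]
#3=y depends on [2:y]
#4=c depends on [1:c]
#5=x depends on [3:y]
#6=z depends on [4:c]
#7=b depends on [5:x, 6:z]
#8=c depends on [6:z]
#9=z depends on [7:b, 8:c]
sources: [0:x, 1:c]
N(rest) = Σ N(rest − s) over sources s of rest; N(one piece) = 1:
  size 1 → [9]=1
  size 2 → [7,9]=1  [8,9]=1
  size 3 → [5,7,9]=1  [7,8,9]=2
  size 4 → [3,5,7,9]=1  [5,7,8,9]=3  [6,7,8,9]=2
  size 5 → [2,3,5,7,9]=1  [3,5,7,8,9]=4  [4,6,7,8,9]=2  [5,6,7,8,9]=5
  size 6 → [0,2,3,5,7,9]=1  [1,4,6,7,8,9]=2  [2,3,5,7,8,9]=5  [3,5,6,7,8,9]=9  [4,5,6,7,8,9]=7
  size 7 → [0,2,3,5,7,8,9]=6  [1,4,5,6,7,8,9]=9  [2,3,5,6,7,8,9]=14  [3,4,5,6,7,8,9]=16
  size 8 → [0,2,3,5,6,7,8,9]=20  [1,3,4,5,6,7,8,9]=25  [2,3,4,5,6,7,8,9]=30
  first=0(x) contributes 55
  first=1(c) contributes 50
|[w]| = 105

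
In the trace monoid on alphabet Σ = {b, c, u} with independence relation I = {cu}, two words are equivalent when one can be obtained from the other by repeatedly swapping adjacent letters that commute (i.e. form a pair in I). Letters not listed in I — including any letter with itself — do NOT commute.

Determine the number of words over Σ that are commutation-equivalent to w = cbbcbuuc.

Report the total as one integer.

0(c) covers ∅
1(b) covers 0:c
2(b) covers 1:b
3(c) covers 2:b
4(b) covers 3:c
5(u) covers 4:b
6(u) covers 5:u
7(c) covers 4:b
floor of heap: 0:c
completions by unplaced set U, small U first (add the entries for U minus each lowest piece of U):
  |U|=1: {6}:1  {7}:1
  |U|=2: {5,6}:1  {6,7}:2
  |U|=3: {5,6,7}:3
  |U|=4: {4,5,6,7}:3
  |U|=5: {3,4,5,6,7}:3
  |U|=6: {2,3,4,5,6,7}:3
  start at 0(c): 3

3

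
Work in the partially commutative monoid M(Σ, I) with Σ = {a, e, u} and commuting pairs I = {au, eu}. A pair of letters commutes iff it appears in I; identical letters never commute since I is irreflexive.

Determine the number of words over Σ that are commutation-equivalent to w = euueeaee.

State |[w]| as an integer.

28

drop 0:e onto floor
drop 1:u onto floor
drop 2:u onto {1:u}
drop 3:e onto {0:e}
drop 4:e onto {3:e}
drop 5:a onto {4:e}
drop 6:e onto {5:a}
drop 7:e onto {6:e}
ground layer = {0:e, 1:u}
drop-orders for the pieces not yet dropped (sum over which currently-grounded one goes next):
  1 to go: {2} 1  {7} 1
  2 to go: {1,2} 1  {2,7} 2  {6,7} 1
  3 to go: {1,2,7} 3  {2,6,7} 3  {5,6,7} 1
  4 to go: {1,2,6,7} 6  {2,5,6,7} 4  {4,5,6,7} 1
  5 to go: {1,2,5,6,7} 10  {2,4,5,6,7} 5  {3,4,5,6,7} 1
  6 to go: {0,3,4,5,6,7} 1  {1,2,4,5,6,7} 15  {2,3,4,5,6,7} 6
  if 0:e drops first: 21 orders
  if 1:u drops first: 7 orders
heap linearizations: 28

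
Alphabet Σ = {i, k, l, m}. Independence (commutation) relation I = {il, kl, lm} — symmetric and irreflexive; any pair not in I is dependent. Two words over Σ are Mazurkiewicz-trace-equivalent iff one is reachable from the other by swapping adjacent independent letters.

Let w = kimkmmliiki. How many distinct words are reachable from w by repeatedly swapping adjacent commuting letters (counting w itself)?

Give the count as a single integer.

0(k) covers ∅
1(i) covers 0:k
2(m) covers 1:i
3(k) covers 2:m
4(m) covers 3:k
5(m) covers 4:m
6(l) covers ∅
7(i) covers 5:m
8(i) covers 7:i
9(k) covers 8:i
10(i) covers 9:k
floor of heap: 0:k, 6:l
completions by unplaced set U, small U first (add the entries for U minus each lowest piece of U):
  |U|=1: {6}:1  {10}:1
  |U|=2: {6,10}:2  {9,10}:1
  |U|=3: {6,9,10}:3  {8,9,10}:1
  |U|=4: {6,8,9,10}:4  {7,8,9,10}:1
  |U|=5: {5,7,8,9,10}:1  {6,7,8,9,10}:5
  |U|=6: {4,5,7,8,9,10}:1  {5,6,7,8,9,10}:6
  |U|=7: {3,4,5,7,8,9,10}:1  {4,5,6,7,8,9,10}:7
  |U|=8: {2,3,4,5,7,8,9,10}:1  {3,4,5,6,7,8,9,10}:8
  |U|=9: {1,2,3,4,5,7,8,9,10}:1  {2,3,4,5,6,7,8,9,10}:9
  start at 0(k): 10
  start at 6(l): 1
sum over floor = 11

11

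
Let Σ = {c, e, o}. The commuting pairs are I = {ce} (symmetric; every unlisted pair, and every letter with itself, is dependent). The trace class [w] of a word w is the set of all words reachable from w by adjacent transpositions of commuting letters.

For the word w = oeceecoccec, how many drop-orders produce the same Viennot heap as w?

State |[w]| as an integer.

0(o) covers ∅
1(e) covers 0:o
2(c) covers 0:o
3(e) covers 1:e
4(e) covers 3:e
5(c) covers 2:c
6(o) covers 4:e, 5:c
7(c) covers 6:o
8(c) covers 7:c
9(e) covers 6:o
10(c) covers 8:c
floor of heap: 0:o
completions by unplaced set U, small U first (add the entries for U minus each lowest piece of U):
  |U|=1: {9}:1  {10}:1
  |U|=2: {8,10}:1  {9,10}:2
  |U|=3: {7,8,10}:1  {8,9,10}:3
  |U|=4: {7,8,9,10}:4
  |U|=5: {6,7,8,9,10}:4
  |U|=6: {4,6,7,8,9,10}:4  {5,6,7,8,9,10}:4
  |U|=7: {2,5,6,7,8,9,10}:4  {3,4,6,7,8,9,10}:4  {4,5,6,7,8,9,10}:8
  |U|=8: {1,3,4,6,7,8,9,10}:4  {2,4,5,6,7,8,9,10}:12  {3,4,5,6,7,8,9,10}:12
  |U|=9: {1,3,4,5,6,7,8,9,10}:16  {2,3,4,5,6,7,8,9,10}:24
  start at 0(o): 40

40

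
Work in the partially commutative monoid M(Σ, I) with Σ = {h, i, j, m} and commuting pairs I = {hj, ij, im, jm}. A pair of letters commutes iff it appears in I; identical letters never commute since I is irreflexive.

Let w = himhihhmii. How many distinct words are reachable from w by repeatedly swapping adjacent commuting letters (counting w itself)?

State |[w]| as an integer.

6

drop 0:h onto floor
drop 1:i onto {0:h}
drop 2:m onto {0:h}
drop 3:h onto {1:i, 2:m}
drop 4:i onto {3:h}
drop 5:h onto {4:i}
drop 6:h onto {5:h}
drop 7:m onto {6:h}
drop 8:i onto {6:h}
drop 9:i onto {8:i}
ground layer = {0:h}
drop-orders for the pieces not yet dropped (sum over which currently-grounded one goes next):
  1 to go: {7} 1  {9} 1
  2 to go: {7,9} 2  {8,9} 1
  3 to go: {7,8,9} 3
  4 to go: {6,7,8,9} 3
  5 to go: {5,6,7,8,9} 3
  6 to go: {4,5,6,7,8,9} 3
  7 to go: {3,4,5,6,7,8,9} 3
  8 to go: {1,3,4,5,6,7,8,9} 3  {2,3,4,5,6,7,8,9} 3
  if 0:h drops first: 6 orders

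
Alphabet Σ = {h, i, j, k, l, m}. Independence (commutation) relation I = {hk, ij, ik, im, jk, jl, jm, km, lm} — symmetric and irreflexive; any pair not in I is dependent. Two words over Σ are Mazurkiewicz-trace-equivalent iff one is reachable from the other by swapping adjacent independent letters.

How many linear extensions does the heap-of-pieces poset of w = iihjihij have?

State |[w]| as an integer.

drop 0:i onto floor
drop 1:i onto {0:i}
drop 2:h onto {1:i}
drop 3:j onto {2:h}
drop 4:i onto {2:h}
drop 5:h onto {3:j, 4:i}
drop 6:i onto {5:h}
drop 7:j onto {5:h}
ground layer = {0:i}
drop-orders for the pieces not yet dropped (sum over which currently-grounded one goes next):
  1 to go: {6} 1  {7} 1
  2 to go: {6,7} 2
  3 to go: {5,6,7} 2
  4 to go: {3,5,6,7} 2  {4,5,6,7} 2
  5 to go: {3,4,5,6,7} 4
  6 to go: {2,3,4,5,6,7} 4
  if 0:i drops first: 4 orders

4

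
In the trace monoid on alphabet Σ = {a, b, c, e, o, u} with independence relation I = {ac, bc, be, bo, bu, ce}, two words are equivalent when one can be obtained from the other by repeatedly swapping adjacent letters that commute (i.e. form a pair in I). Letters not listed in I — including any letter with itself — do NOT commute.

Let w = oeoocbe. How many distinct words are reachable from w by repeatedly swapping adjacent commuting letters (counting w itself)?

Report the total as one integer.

14

drop 0:o onto floor
drop 1:e onto {0:o}
drop 2:o onto {1:e}
drop 3:o onto {2:o}
drop 4:c onto {3:o}
drop 5:b onto floor
drop 6:e onto {3:o}
ground layer = {0:o, 5:b}
drop-orders for the pieces not yet dropped (sum over which currently-grounded one goes next):
  1 to go: {4} 1  {5} 1  {6} 1
  2 to go: {4,5} 2  {4,6} 2  {5,6} 2
  3 to go: {3,4,6} 2  {4,5,6} 6
  4 to go: {2,3,4,6} 2  {3,4,5,6} 8
  5 to go: {1,2,3,4,6} 2  {2,3,4,5,6} 10
  if 0:o drops first: 12 orders
  if 5:b drops first: 2 orders
heap linearizations: 14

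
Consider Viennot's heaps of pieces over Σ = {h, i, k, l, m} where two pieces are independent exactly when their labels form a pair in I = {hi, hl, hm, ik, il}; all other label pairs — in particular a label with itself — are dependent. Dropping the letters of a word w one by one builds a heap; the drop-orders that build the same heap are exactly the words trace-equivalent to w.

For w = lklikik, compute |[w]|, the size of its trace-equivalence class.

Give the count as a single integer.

0(l) covers ∅
1(k) covers 0:l
2(l) covers 1:k
3(i) covers ∅
4(k) covers 2:l
5(i) covers 3:i
6(k) covers 4:k
floor of heap: 0:l, 3:i
completions by unplaced set U, small U first (add the entries for U minus each lowest piece of U):
  |U|=1: {5}:1  {6}:1
  |U|=2: {3,5}:1  {4,6}:1  {5,6}:2
  |U|=3: {2,4,6}:1  {3,5,6}:3  {4,5,6}:3
  |U|=4: {1,2,4,6}:1  {2,4,5,6}:4  {3,4,5,6}:6
  |U|=5: {0,1,2,4,6}:1  {1,2,4,5,6}:5  {2,3,4,5,6}:10
  start at 0(l): 15
  start at 3(i): 6
sum over floor = 21

21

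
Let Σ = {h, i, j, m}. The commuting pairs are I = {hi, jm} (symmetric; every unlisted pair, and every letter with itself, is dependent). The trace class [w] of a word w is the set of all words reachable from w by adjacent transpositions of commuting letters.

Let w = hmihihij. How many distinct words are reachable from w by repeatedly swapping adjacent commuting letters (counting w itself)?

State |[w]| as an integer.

10

#0=h has no predecessor
#1=m depends on [0:h]
#2=i depends on [1:m]
#3=h depends on [1:m]
#4=i depends on [2:i]
#5=h depends on [3:h]
#6=i depends on [4:i]
#7=j depends on [5:h, 6:i]
sources: [0:h]
N(rest) = Σ N(rest − s) over sources s of rest; N(one piece) = 1:
  size 1 → [7]=1
  size 2 → [5,7]=1  [6,7]=1
  size 3 → [3,5,7]=1  [4,6,7]=1  [5,6,7]=2
  size 4 → [2,4,6,7]=1  [3,5,6,7]=3  [4,5,6,7]=3
  size 5 → [2,4,5,6,7]=4  [3,4,5,6,7]=6
  size 6 → [2,3,4,5,6,7]=10
  first=0(h) contributes 10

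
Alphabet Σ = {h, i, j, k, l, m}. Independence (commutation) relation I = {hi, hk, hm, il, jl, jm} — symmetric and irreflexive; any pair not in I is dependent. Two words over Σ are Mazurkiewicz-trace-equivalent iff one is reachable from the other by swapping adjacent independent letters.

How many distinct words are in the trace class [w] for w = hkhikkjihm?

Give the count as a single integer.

45

drop 0:h onto floor
drop 1:k onto floor
drop 2:h onto {0:h}
drop 3:i onto {1:k}
drop 4:k onto {3:i}
drop 5:k onto {4:k}
drop 6:j onto {2:h, 5:k}
drop 7:i onto {6:j}
drop 8:h onto {6:j}
drop 9:m onto {7:i}
ground layer = {0:h, 1:k}
drop-orders for the pieces not yet dropped (sum over which currently-grounded one goes next):
  1 to go: {8} 1  {9} 1
  2 to go: {7,9} 1  {8,9} 2
  3 to go: {7,8,9} 3
  4 to go: {6,7,8,9} 3
  5 to go: {2,6,7,8,9} 3  {5,6,7,8,9} 3
  6 to go: {0,2,6,7,8,9} 3  {2,5,6,7,8,9} 6  {4,5,6,7,8,9} 3
  7 to go: {0,2,5,6,7,8,9} 9  {2,4,5,6,7,8,9} 9  {3,4,5,6,7,8,9} 3
  8 to go: {0,2,4,5,6,7,8,9} 18  {1,3,4,5,6,7,8,9} 3  {2,3,4,5,6,7,8,9} 12
  if 0:h drops first: 15 orders
  if 1:k drops first: 30 orders
heap linearizations: 45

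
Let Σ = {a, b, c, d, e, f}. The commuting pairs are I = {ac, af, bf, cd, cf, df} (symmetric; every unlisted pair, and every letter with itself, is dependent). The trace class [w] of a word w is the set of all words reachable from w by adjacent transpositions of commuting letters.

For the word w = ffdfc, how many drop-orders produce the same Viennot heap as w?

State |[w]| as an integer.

20

drop 0:f onto floor
drop 1:f onto {0:f}
drop 2:d onto floor
drop 3:f onto {1:f}
drop 4:c onto floor
ground layer = {0:f, 2:d, 4:c}
drop-orders for the pieces not yet dropped (sum over which currently-grounded one goes next):
  1 to go: {2} 1  {3} 1  {4} 1
  2 to go: {1,3} 1  {2,3} 2  {2,4} 2  {3,4} 2
  3 to go: {0,1,3} 1  {1,2,3} 3  {1,3,4} 3  {2,3,4} 6
  if 0:f drops first: 12 orders
  if 2:d drops first: 4 orders
  if 4:c drops first: 4 orders
heap linearizations: 20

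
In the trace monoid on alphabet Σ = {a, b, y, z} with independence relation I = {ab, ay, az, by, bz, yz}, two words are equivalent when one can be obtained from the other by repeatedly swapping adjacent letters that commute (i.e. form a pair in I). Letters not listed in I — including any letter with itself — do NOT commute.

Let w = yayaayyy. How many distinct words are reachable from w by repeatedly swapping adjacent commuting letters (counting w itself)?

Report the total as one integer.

56

piece 0:y — minimal
piece 1:a — minimal
piece 2:y rests on {0:y}
piece 3:a rests on {1:a}
piece 4:a rests on {3:a}
piece 5:y rests on {2:y}
piece 6:y rests on {5:y}
piece 7:y rests on {6:y}
minimal pieces: {0:y, 1:a}
ways to finish when only these pieces remain (= sum over removing one remaining piece with nothing left below it):
  1 left: {4}→1  {7}→1
  2 left: {3,4}→1  {4,7}→2  {6,7}→1
  3 left: {1,3,4}→1  {3,4,7}→3  {4,6,7}→3  {5,6,7}→1
  4 left: {1,3,4,7}→4  {2,5,6,7}→1  {3,4,6,7}→6  {4,5,6,7}→4
  5 left: {0,2,5,6,7}→1  {1,3,4,6,7}→10  {2,4,5,6,7}→5  {3,4,5,6,7}→10
  6 left: {0,2,4,5,6,7}→6  {1,3,4,5,6,7}→20  {2,3,4,5,6,7}→15
  placing 0:y first → 35 extensions
  placing 1:a first → 21 extensions
total linear extensions = 56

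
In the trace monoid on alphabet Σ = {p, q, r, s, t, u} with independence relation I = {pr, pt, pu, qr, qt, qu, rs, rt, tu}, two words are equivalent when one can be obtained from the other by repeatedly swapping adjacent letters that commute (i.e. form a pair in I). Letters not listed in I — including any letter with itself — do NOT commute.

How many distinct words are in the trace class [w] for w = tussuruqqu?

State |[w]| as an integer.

piece 0:t — minimal
piece 1:u — minimal
piece 2:s rests on {0:t, 1:u}
piece 3:s rests on {2:s}
piece 4:u rests on {3:s}
piece 5:r rests on {4:u}
piece 6:u rests on {5:r}
piece 7:q rests on {3:s}
piece 8:q rests on {7:q}
piece 9:u rests on {6:u}
minimal pieces: {0:t, 1:u}
ways to finish when only these pieces remain (= sum over removing one remaining piece with nothing left below it):
  1 left: {8}→1  {9}→1
  2 left: {6,9}→1  {7,8}→1  {8,9}→2
  3 left: {5,6,9}→1  {6,8,9}→3  {7,8,9}→3
  4 left: {4,5,6,9}→1  {5,6,8,9}→4  {6,7,8,9}→6
  5 left: {4,5,6,8,9}→5  {5,6,7,8,9}→10
  6 left: {4,5,6,7,8,9}→15
  7 left: {3,4,5,6,7,8,9}→15
  8 left: {2,3,4,5,6,7,8,9}→15
  placing 0:t first → 15 extensions
  placing 1:u first → 15 extensions
total linear extensions = 30

30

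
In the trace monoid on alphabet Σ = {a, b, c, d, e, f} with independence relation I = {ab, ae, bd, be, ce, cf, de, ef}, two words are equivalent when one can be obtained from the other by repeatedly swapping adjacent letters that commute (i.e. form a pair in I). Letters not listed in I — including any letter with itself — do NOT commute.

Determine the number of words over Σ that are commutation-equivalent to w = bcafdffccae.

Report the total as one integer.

66

#0=b has no predecessor
#1=c depends on [0:b]
#2=a depends on [1:c]
#3=f depends on [2:a]
#4=d depends on [3:f]
#5=f depends on [4:d]
#6=f depends on [5:f]
#7=c depends on [4:d]
#8=c depends on [7:c]
#9=a depends on [6:f, 8:c]
#10=e has no predecessor
sources: [0:b, 10:e]
N(rest) = Σ N(rest − s) over sources s of rest; N(one piece) = 1:
  size 1 → [9]=1  [10]=1
  size 2 → [6,9]=1  [8,9]=1  [9,10]=2
  size 3 → [5,6,9]=1  [6,8,9]=2  [6,9,10]=3  [7,8,9]=1  [8,9,10]=3
  size 4 → [5,6,8,9]=3  [5,6,9,10]=4  [6,7,8,9]=3  [6,8,9,10]=8  [7,8,9,10]=4
  size 5 → [5,6,7,8,9]=6  [5,6,8,9,10]=15  [6,7,8,9,10]=15
  size 6 → [4,5,6,7,8,9]=6  [5,6,7,8,9,10]=36
  size 7 → [3,4,5,6,7,8,9]=6  [4,5,6,7,8,9,10]=42
  size 8 → [2,3,4,5,6,7,8,9]=6  [3,4,5,6,7,8,9,10]=48
  size 9 → [1,2,3,4,5,6,7,8,9]=6  [2,3,4,5,6,7,8,9,10]=54
  first=0(b) contributes 60
  first=10(e) contributes 6
|[w]| = 66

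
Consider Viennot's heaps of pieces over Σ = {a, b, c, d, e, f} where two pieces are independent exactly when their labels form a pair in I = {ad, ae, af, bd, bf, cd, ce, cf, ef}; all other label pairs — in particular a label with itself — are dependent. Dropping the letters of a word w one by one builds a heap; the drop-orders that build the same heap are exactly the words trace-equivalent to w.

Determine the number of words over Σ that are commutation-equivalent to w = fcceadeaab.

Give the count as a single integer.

252

drop 0:f onto floor
drop 1:c onto floor
drop 2:c onto {1:c}
drop 3:e onto floor
drop 4:a onto {2:c}
drop 5:d onto {0:f, 3:e}
drop 6:e onto {5:d}
drop 7:a onto {4:a}
drop 8:a onto {7:a}
drop 9:b onto {6:e, 8:a}
ground layer = {0:f, 1:c, 3:e}
drop-orders for the pieces not yet dropped (sum over which currently-grounded one goes next):
  1 to go: {9} 1
  2 to go: {6,9} 1  {8,9} 1
  3 to go: {5,6,9} 1  {6,8,9} 2  {7,8,9} 1
  4 to go: {0,5,6,9} 1  {3,5,6,9} 1  {4,7,8,9} 1  {5,6,8,9} 3  {6,7,8,9} 3
  5 to go: {0,3,5,6,9} 2  {0,5,6,8,9} 4  {2,4,7,8,9} 1  {3,5,6,8,9} 4  {4,6,7,8,9} 4  {5,6,7,8,9} 6
  6 to go: {0,3,5,6,8,9} 10  {0,5,6,7,8,9} 10  {1,2,4,7,8,9} 1  {2,4,6,7,8,9} 5  {3,5,6,7,8,9} 10  {4,5,6,7,8,9} 10
  7 to go: {0,3,5,6,7,8,9} 30  {0,4,5,6,7,8,9} 20  {1,2,4,6,7,8,9} 6  {2,4,5,6,7,8,9} 15  {3,4,5,6,7,8,9} 20
  8 to go: {0,2,4,5,6,7,8,9} 35  {0,3,4,5,6,7,8,9} 70  {1,2,4,5,6,7,8,9} 21  {2,3,4,5,6,7,8,9} 35
  if 0:f drops first: 56 orders
  if 1:c drops first: 140 orders
  if 3:e drops first: 56 orders
heap linearizations: 252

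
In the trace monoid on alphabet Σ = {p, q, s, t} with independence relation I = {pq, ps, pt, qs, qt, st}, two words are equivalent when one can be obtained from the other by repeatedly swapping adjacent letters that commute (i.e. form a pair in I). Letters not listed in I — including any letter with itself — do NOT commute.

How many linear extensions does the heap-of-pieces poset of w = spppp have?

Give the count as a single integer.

piece 0:s — minimal
piece 1:p — minimal
piece 2:p rests on {1:p}
piece 3:p rests on {2:p}
piece 4:p rests on {3:p}
minimal pieces: {0:s, 1:p}
ways to finish when only these pieces remain (= sum over removing one remaining piece with nothing left below it):
  1 left: {0}→1  {4}→1
  2 left: {0,4}→2  {3,4}→1
  3 left: {0,3,4}→3  {2,3,4}→1
  placing 0:s first → 1 extensions
  placing 1:p first → 4 extensions
total linear extensions = 5

5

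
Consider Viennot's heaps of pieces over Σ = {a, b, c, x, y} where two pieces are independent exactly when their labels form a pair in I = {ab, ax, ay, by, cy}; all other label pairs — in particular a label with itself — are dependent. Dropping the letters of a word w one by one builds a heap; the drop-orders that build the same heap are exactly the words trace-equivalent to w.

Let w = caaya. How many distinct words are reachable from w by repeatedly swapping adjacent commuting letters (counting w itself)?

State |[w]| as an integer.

5

drop 0:c onto floor
drop 1:a onto {0:c}
drop 2:a onto {1:a}
drop 3:y onto floor
drop 4:a onto {2:a}
ground layer = {0:c, 3:y}
drop-orders for the pieces not yet dropped (sum over which currently-grounded one goes next):
  1 to go: {3} 1  {4} 1
  2 to go: {2,4} 1  {3,4} 2
  3 to go: {1,2,4} 1  {2,3,4} 3
  if 0:c drops first: 4 orders
  if 3:y drops first: 1 orders
heap linearizations: 5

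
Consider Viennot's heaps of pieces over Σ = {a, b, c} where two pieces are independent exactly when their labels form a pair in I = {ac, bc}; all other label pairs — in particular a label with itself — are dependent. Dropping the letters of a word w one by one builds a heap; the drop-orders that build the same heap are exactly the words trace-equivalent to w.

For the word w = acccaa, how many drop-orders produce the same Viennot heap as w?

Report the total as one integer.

20

#0=a has no predecessor
#1=c has no predecessor
#2=c depends on [1:c]
#3=c depends on [2:c]
#4=a depends on [0:a]
#5=a depends on [4:a]
sources: [0:a, 1:c]
N(rest) = Σ N(rest − s) over sources s of rest; N(one piece) = 1:
  size 1 → [3]=1  [5]=1
  size 2 → [2,3]=1  [3,5]=2  [4,5]=1
  size 3 → [0,4,5]=1  [1,2,3]=1  [2,3,5]=3  [3,4,5]=3
  size 4 → [0,3,4,5]=4  [1,2,3,5]=4  [2,3,4,5]=6
  first=0(a) contributes 10
  first=1(c) contributes 10
|[w]| = 20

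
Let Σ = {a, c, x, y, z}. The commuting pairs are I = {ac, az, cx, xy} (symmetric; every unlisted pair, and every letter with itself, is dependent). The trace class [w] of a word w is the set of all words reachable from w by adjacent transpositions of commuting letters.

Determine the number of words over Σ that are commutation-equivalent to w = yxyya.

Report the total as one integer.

4

#0=y has no predecessor
#1=x has no predecessor
#2=y depends on [0:y]
#3=y depends on [2:y]
#4=a depends on [1:x, 3:y]
sources: [0:y, 1:x]
N(rest) = Σ N(rest − s) over sources s of rest; N(one piece) = 1:
  size 1 → [4]=1
  size 2 → [1,4]=1  [3,4]=1
  size 3 → [1,3,4]=2  [2,3,4]=1
  first=0(y) contributes 3
  first=1(x) contributes 1
|[w]| = 4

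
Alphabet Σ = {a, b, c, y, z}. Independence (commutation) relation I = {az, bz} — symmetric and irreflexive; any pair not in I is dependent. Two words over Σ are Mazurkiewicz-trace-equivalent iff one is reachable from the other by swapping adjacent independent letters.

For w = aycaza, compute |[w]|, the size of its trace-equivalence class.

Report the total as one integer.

piece 0:a — minimal
piece 1:y rests on {0:a}
piece 2:c rests on {1:y}
piece 3:a rests on {2:c}
piece 4:z rests on {2:c}
piece 5:a rests on {3:a}
minimal pieces: {0:a}
ways to finish when only these pieces remain (= sum over removing one remaining piece with nothing left below it):
  1 left: {4}→1  {5}→1
  2 left: {3,5}→1  {4,5}→2
  3 left: {3,4,5}→3
  4 left: {2,3,4,5}→3
  placing 0:a first → 3 extensions

3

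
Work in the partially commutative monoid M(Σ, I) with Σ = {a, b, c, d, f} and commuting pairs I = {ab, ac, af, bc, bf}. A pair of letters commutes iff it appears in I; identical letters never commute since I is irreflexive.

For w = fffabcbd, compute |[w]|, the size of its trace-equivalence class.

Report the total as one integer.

105

drop 0:f onto floor
drop 1:f onto {0:f}
drop 2:f onto {1:f}
drop 3:a onto floor
drop 4:b onto floor
drop 5:c onto {2:f}
drop 6:b onto {4:b}
drop 7:d onto {3:a, 5:c, 6:b}
ground layer = {0:f, 3:a, 4:b}
drop-orders for the pieces not yet dropped (sum over which currently-grounded one goes next):
  1 to go: {7} 1
  2 to go: {3,7} 1  {5,7} 1  {6,7} 1
  3 to go: {2,5,7} 1  {3,5,7} 2  {3,6,7} 2  {4,6,7} 1  {5,6,7} 2
  4 to go: {1,2,5,7} 1  {2,3,5,7} 3  {2,5,6,7} 3  {3,4,6,7} 3  {3,5,6,7} 6  {4,5,6,7} 3
  5 to go: {0,1,2,5,7} 1  {1,2,3,5,7} 4  {1,2,5,6,7} 4  {2,3,5,6,7} 12  {2,4,5,6,7} 6  {3,4,5,6,7} 12
  6 to go: {0,1,2,3,5,7} 5  {0,1,2,5,6,7} 5  {1,2,3,5,6,7} 20  {1,2,4,5,6,7} 10  {2,3,4,5,6,7} 30
  if 0:f drops first: 60 orders
  if 3:a drops first: 15 orders
  if 4:b drops first: 30 orders
heap linearizations: 105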